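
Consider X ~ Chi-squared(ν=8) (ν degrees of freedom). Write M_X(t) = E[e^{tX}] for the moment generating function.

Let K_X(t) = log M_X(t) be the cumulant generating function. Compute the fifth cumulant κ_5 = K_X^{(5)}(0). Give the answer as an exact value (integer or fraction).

M_X(t) = (1 - 2*t)^(-4)
K_X(t) = log M_X(t) = -4*log(1 - 2*t)
K′(t) = -8/(2*t - 1)
K′′(t) = 16/(4*t^2 - 4*t + 1)
K′′′(t) = -64/(8*t^3 - 12*t^2 + 6*t - 1)
K′′′′(t) = 384/(16*t^4 - 32*t^3 + 24*t^2 - 8*t + 1)
K′′′′′(t) = -3072/(32*t^5 - 80*t^4 + 80*t^3 - 40*t^2 + 10*t - 1)

κ_5 = K′′′′′(0) = 3072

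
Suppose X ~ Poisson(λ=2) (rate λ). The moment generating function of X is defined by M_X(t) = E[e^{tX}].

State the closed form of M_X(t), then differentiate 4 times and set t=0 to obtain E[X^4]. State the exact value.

M_X(t) = e^(2*e^(t) - 2)
M^(4)(t) = (16*e^(4*t)*e^(2*e^(t)) + 48*e^(3*t)*e^(2*e^(t)) + 28*e^(2*t)*e^(2*e^(t)) + 2*e^(t)*e^(2*e^(t)))*e^(-2)

E[X^4] = M^(4)(0) = 94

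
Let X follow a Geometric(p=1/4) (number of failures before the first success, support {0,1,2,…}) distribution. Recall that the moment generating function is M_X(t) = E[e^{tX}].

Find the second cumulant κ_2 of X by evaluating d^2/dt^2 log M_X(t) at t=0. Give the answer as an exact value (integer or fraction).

κ_2 = d^2K/dt^2 |_{t=0} = 12

M_X(t) = 1/(4*(1 - 3*e^(t)/4))
K_X(t) = log M_X(t) = -log(1 - 3*e^(t)/4) - 2*log(2)
dK/dt = -3*e^(t)/(3*e^(t) - 4)
d^2K/dt^2 = 12*e^(t)/(9*e^(2*t) - 24*e^(t) + 16)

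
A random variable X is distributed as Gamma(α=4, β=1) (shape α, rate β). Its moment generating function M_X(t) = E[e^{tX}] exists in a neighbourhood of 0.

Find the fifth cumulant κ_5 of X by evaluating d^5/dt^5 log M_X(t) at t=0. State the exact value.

M_X(t) = (1 - t)^(-4)
K_X(t) = log M_X(t) = -4*log(1 - t)
D^5[K](t) = -96/(t^5 - 5*t^4 + 10*t^3 - 10*t^2 + 5*t - 1)

κ_5 = D^5[K](0) = 96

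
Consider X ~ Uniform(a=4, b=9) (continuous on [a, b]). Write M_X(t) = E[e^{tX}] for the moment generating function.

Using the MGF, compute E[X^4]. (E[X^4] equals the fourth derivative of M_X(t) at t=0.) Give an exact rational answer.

E[X^4] = M′′′′(0) = 2321

M_X(t) = (e^(9*t) - e^(4*t))/(5*t)
M′(t) = (9*t*e^(9*t) - 4*t*e^(4*t) - e^(9*t) + e^(4*t))/(5*t^2)
M′′(t) = (81*t^2*e^(9*t) - 16*t^2*e^(4*t) - 18*t*e^(9*t) + 8*t*e^(4*t) + 2*e^(9*t) - 2*e^(4*t))/(5*t^3)
M′′′(t) = (729*t^3*e^(9*t) - 64*t^3*e^(4*t) - 243*t^2*e^(9*t) + 48*t^2*e^(4*t) + 54*t*e^(9*t) - 24*t*e^(4*t) - 6*e^(9*t) + 6*e^(4*t))/(5*t^4)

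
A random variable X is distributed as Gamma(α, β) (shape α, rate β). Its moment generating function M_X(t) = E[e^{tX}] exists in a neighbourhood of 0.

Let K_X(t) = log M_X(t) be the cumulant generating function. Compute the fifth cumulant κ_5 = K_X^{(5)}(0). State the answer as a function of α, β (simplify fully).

κ_5 = K^(5)(0) = 24*α/β^5

M_X(t) = (β/(β - t))^α
K_X(t) = log M_X(t) = α*(log(β) - log(β - t))
K^(5)(t) = -24*α/(-β^5 + 5*β^4*t - 10*β^3*t^2 + 10*β^2*t^3 - 5*β*t^4 + t^5)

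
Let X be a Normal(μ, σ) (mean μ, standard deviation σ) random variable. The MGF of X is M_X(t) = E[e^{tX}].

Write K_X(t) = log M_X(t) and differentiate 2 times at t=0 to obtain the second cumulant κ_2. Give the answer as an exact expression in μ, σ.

M_X(t) = e^(μ*t + σ^2*t^2/2)
K_X(t) = log M_X(t) = μ*t + σ^2*t^2/2
K′(t) = μ + σ^2*t
K′′(t) = σ^2

κ_2 = K′′(0) = σ^2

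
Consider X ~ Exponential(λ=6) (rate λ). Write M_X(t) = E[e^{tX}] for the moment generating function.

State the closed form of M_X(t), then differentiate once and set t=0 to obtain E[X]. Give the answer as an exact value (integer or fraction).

M_X(t) = 6/(6 - t)
M^(1)(t) = 6/(t^2 - 12*t + 36)

E[X] = M^(1)(0) = 1/6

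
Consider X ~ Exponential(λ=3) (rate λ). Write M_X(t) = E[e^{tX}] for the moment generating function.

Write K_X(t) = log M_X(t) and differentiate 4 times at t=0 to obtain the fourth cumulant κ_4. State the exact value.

M_X(t) = 3/(3 - t)
K_X(t) = log M_X(t) = -log(3 - t) + log(3)
dK/dt = -1/(t - 3)
d^2K/dt^2 = 1/(t^2 - 6*t + 9)
d^3K/dt^3 = -2/(t^3 - 9*t^2 + 27*t - 27)
d^4K/dt^4 = 6/(t^4 - 12*t^3 + 54*t^2 - 108*t + 81)

κ_4 = d^4K/dt^4 |_{t=0} = 2/27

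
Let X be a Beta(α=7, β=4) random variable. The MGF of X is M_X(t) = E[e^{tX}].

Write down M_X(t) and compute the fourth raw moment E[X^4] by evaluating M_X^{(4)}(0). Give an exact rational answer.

M_X(t) = ₁F₁(7; 11; t)
dM/dt = 7*₁F₁(8; 12; t)/11
d^2M/dt^2 = 14*₁F₁(9; 13; t)/33
d^3M/dt^3 = 42*₁F₁(10; 14; t)/143
d^4M/dt^4 = 30*₁F₁(11; 15; t)/143

E[X^4] = d^4M/dt^4 |_{t=0} = 30/143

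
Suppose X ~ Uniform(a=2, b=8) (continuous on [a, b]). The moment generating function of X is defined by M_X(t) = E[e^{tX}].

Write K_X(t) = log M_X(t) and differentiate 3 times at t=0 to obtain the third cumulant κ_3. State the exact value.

M_X(t) = (e^(8*t) - e^(2*t))/(6*t)
K_X(t) = log M_X(t) = -log(t) + log(e^(8*t) - e^(2*t)) - log(6)
D^3[K](t) = (216*t^3*e^(12*t) + 216*t^3*e^(6*t) - 2*e^(18*t) + 6*e^(12*t) - 6*e^(6*t) + 2)/(t^3*e^(18*t) - 3*t^3*e^(12*t) + 3*t^3*e^(6*t) - t^3)

κ_3 = D^3[K](0) = 0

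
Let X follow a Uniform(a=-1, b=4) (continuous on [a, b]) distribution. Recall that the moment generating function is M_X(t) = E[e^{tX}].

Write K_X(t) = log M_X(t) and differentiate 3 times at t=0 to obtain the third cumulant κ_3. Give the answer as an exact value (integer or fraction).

M_X(t) = (e^(4*t) - e^(-t))/(5*t)
K_X(t) = log M_X(t) = -log(t) + log(e^(4*t) - e^(-t)) - log(5)
K′(t) = (4*t*e^(5*t) + t - e^(5*t) + 1)/(t*e^(5*t) - t)
K′′(t) = (-25*t^2*e^(5*t) + e^(10*t) - 2*e^(5*t) + 1)/(t^2*e^(10*t) - 2*t^2*e^(5*t) + t^2)
K′′′(t) = (125*t^3*e^(10*t) + 125*t^3*e^(5*t) - 2*e^(15*t) + 6*e^(10*t) - 6*e^(5*t) + 2)/(t^3*e^(15*t) - 3*t^3*e^(10*t) + 3*t^3*e^(5*t) - t^3)

κ_3 = K′′′(0) = 0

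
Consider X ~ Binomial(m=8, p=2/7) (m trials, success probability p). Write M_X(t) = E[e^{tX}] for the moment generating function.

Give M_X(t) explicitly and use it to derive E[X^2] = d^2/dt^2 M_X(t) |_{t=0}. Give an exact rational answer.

E[X^2] = M′′(0) = 48/7

M_X(t) = (2*e^(t)/7 + 5/7)^8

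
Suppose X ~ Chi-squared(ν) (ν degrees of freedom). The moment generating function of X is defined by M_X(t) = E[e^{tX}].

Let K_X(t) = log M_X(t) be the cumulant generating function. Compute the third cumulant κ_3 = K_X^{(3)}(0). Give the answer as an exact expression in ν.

M_X(t) = (1 - 2*t)^(-ν/2)
K_X(t) = log M_X(t) = -ν*log(1 - 2*t)/2
K^(3)(t) = -8*ν/(8*t^3 - 12*t^2 + 6*t - 1)

κ_3 = K^(3)(0) = 8*ν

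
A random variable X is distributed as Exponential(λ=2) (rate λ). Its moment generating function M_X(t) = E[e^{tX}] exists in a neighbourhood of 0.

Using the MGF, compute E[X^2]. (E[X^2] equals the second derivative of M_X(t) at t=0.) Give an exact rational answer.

M_X(t) = 2/(2 - t)
dM/dt = 2/(t^2 - 4*t + 4)
d^2M/dt^2 = -4/(t^3 - 6*t^2 + 12*t - 8)

E[X^2] = d^2M/dt^2 |_{t=0} = 1/2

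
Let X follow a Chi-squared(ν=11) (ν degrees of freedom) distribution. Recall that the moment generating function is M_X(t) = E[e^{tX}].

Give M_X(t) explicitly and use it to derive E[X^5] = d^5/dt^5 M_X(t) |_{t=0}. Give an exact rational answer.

M_X(t) = (1 - 2*t)^(-11/2)

E[X^5] = M^(5)(0) = 692835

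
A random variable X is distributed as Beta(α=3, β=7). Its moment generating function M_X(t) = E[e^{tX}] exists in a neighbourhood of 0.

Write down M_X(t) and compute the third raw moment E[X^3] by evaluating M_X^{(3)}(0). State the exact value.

M_X(t) = ₁F₁(3; 10; t)
M^(3)(t) = ₁F₁(6; 13; t)/22

E[X^3] = M^(3)(0) = 1/22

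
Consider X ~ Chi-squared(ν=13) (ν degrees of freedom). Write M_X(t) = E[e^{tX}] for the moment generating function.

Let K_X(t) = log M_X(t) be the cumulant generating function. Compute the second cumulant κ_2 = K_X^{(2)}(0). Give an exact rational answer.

M_X(t) = (1 - 2*t)^(-13/2)
K_X(t) = log M_X(t) = -13*log(1 - 2*t)/2
K^(2)(t) = 26/(4*t^2 - 4*t + 1)

κ_2 = K^(2)(0) = 26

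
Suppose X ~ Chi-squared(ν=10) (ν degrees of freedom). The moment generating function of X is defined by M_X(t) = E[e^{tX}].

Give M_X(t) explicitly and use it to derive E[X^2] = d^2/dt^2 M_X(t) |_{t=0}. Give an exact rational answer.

E[X^2] = M′′(0) = 120

M_X(t) = (1 - 2*t)^(-5)
M′(t) = 10/(64*t^6 - 192*t^5 + 240*t^4 - 160*t^3 + 60*t^2 - 12*t + 1)
M′′(t) = -120/(128*t^7 - 448*t^6 + 672*t^5 - 560*t^4 + 280*t^3 - 84*t^2 + 14*t - 1)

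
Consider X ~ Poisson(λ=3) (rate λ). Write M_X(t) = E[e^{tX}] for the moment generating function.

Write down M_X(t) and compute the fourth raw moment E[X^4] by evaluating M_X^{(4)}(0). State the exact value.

M_X(t) = e^(3*e^(t) - 3)
M^(4)(t) = (81*e^(4*t)*e^(3*e^(t)) + 162*e^(3*t)*e^(3*e^(t)) + 63*e^(2*t)*e^(3*e^(t)) + 3*e^(t)*e^(3*e^(t)))*e^(-3)

E[X^4] = M^(4)(0) = 309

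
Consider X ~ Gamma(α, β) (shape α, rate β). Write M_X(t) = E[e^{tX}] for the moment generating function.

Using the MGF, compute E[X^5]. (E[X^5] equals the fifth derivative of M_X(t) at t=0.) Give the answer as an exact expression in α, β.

E[X^5] = M′′′′′(0) = α*(α^4 + 10*α^3 + 35*α^2 + 50*α + 24)/β^5

M_X(t) = (β/(β - t))^α
M′(t) = -α*β^α*(1/(β - t))^α/(-β + t)
M′′(t) = (α^2*β^α*(1/(β - t))^α + α*β^α*(1/(β - t))^α)/(β^2 - 2*β*t + t^2)
M′′′(t) = (-α^3*β^α*(1/(β - t))^α - 3*α^2*β^α*(1/(β - t))^α - 2*α*β^α*(1/(β - t))^α)/(-β^3 + 3*β^2*t - 3*β*t^2 + t^3)
M′′′′(t) = (α^4*β^α*(1/(β - t))^α + 6*α^3*β^α*(1/(β - t))^α + 11*α^2*β^α*(1/(β - t))^α + 6*α*β^α*(1/(β - t))^α)/(β^4 - 4*β^3*t + 6*β^2*t^2 - 4*β*t^3 + t^4)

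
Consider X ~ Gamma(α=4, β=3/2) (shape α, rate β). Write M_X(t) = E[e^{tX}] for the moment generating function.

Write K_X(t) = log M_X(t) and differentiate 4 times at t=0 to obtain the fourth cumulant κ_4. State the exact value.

κ_4 = D^4[K](0) = 128/27

M_X(t) = 81/(16*(3/2 - t)^4)
K_X(t) = log M_X(t) = -4*log(3/2 - t) - 4*log(2) + 4*log(3)
D^4[K](t) = 384/(16*t^4 - 96*t^3 + 216*t^2 - 216*t + 81)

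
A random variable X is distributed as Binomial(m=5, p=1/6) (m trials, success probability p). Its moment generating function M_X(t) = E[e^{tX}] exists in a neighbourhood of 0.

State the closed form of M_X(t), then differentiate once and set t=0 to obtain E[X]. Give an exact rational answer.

E[X] = M^(1)(0) = 5/6

M_X(t) = (e^(t)/6 + 5/6)^5
M^(1)(t) = 5*e^(5*t)/7776 + 25*e^(4*t)/1944 + 125*e^(3*t)/1296 + 625*e^(2*t)/1944 + 3125*e^(t)/7776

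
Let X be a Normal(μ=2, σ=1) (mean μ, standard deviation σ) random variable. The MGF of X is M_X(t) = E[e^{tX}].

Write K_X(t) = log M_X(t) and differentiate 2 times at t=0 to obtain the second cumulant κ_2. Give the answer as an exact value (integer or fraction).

M_X(t) = e^(t^2/2 + 2*t)
K_X(t) = log M_X(t) = t^2/2 + 2*t
K′(t) = t + 2
K′′(t) = 1

κ_2 = K′′(0) = 1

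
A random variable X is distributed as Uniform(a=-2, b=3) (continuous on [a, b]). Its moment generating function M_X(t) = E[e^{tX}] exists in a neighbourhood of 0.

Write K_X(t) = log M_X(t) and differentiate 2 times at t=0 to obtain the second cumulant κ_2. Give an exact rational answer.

M_X(t) = (e^(3*t) - e^(-2*t))/(5*t)
K_X(t) = log M_X(t) = -log(t) + log(e^(3*t) - e^(-2*t)) - log(5)
dK/dt = (3*t*e^(5*t) + 2*t - e^(5*t) + 1)/(t*e^(5*t) - t)
d^2K/dt^2 = (-25*t^2*e^(5*t) + e^(10*t) - 2*e^(5*t) + 1)/(t^2*e^(10*t) - 2*t^2*e^(5*t) + t^2)

κ_2 = d^2K/dt^2 |_{t=0} = 25/12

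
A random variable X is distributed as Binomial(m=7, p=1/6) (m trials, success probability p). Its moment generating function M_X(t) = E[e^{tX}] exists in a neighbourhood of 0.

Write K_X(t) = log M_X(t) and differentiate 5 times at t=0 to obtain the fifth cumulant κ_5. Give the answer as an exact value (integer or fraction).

M_X(t) = (e^(t)/6 + 5/6)^7
K_X(t) = log M_X(t) = 7*log(e^(t)/6 + 5/6)
dK/dt = 7*e^(t)/(e^(t) + 5)
d^2K/dt^2 = 35*e^(t)/(e^(2*t) + 10*e^(t) + 25)
d^3K/dt^3 = (-35*e^(2*t) + 175*e^(t))/(e^(3*t) + 15*e^(2*t) + 75*e^(t) + 125)
d^4K/dt^4 = (35*e^(3*t) - 700*e^(2*t) + 875*e^(t))/(e^(4*t) + 20*e^(3*t) + 150*e^(2*t) + 500*e^(t) + 625)
d^5K/dt^5 = (-35*e^(4*t) + 1925*e^(3*t) - 9625*e^(2*t) + 4375*e^(t))/(e^(5*t) + 25*e^(4*t) + 250*e^(3*t) + 1250*e^(2*t) + 3125*e^(t) + 3125)

κ_5 = d^5K/dt^5 |_{t=0} = -35/81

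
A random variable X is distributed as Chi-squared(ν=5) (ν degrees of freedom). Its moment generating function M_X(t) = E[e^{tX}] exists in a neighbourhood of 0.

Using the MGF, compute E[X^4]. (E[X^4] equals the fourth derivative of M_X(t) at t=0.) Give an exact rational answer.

M_X(t) = (1 - 2*t)^(-5/2)
dM/dt = -5/(8*t^3*√(1 - 2*t) - 12*t^2*√(1 - 2*t) + 6*t*√(1 - 2*t) - √(1 - 2*t))
d^2M/dt^2 = 35/(16*t^4*√(1 - 2*t) - 32*t^3*√(1 - 2*t) + 24*t^2*√(1 - 2*t) - 8*t*√(1 - 2*t) + √(1 - 2*t))
d^3M/dt^3 = -315/(32*t^5*√(1 - 2*t) - 80*t^4*√(1 - 2*t) + 80*t^3*√(1 - 2*t) - 40*t^2*√(1 - 2*t) + 10*t*√(1 - 2*t) - √(1 - 2*t))
d^4M/dt^4 = 3465/(64*t^6*√(1 - 2*t) - 192*t^5*√(1 - 2*t) + 240*t^4*√(1 - 2*t) - 160*t^3*√(1 - 2*t) + 60*t^2*√(1 - 2*t) - 12*t*√(1 - 2*t) + √(1 - 2*t))

E[X^4] = d^4M/dt^4 |_{t=0} = 3465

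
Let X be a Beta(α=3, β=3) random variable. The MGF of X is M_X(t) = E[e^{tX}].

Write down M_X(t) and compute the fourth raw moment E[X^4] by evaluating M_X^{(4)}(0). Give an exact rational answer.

M_X(t) = ₁F₁(3; 6; t)
D^4[M](t) = 5*₁F₁(7; 10; t)/42

E[X^4] = D^4[M](0) = 5/42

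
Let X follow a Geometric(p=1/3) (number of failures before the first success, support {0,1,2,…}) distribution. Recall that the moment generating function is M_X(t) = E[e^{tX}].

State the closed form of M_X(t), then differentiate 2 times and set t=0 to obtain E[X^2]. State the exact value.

M_X(t) = 1/(3*(1 - 2*e^(t)/3))
M^(2)(t) = (-4*e^(2*t) - 6*e^(t))/(8*e^(3*t) - 36*e^(2*t) + 54*e^(t) - 27)

E[X^2] = M^(2)(0) = 10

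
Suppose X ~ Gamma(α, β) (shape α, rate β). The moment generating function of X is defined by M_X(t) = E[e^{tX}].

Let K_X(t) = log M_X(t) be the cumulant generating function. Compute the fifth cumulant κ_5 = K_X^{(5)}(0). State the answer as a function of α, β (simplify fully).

κ_5 = K^(5)(0) = 24*α/β^5

M_X(t) = (β/(β - t))^α
K_X(t) = log M_X(t) = α*(log(β) - log(β - t))
K^(5)(t) = -24*α/(-β^5 + 5*β^4*t - 10*β^3*t^2 + 10*β^2*t^3 - 5*β*t^4 + t^5)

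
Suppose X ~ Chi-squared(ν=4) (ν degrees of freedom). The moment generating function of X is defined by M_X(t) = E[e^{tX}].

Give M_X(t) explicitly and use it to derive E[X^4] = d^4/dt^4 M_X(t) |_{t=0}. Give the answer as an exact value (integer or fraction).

M_X(t) = (1 - 2*t)^(-2)
M′(t) = -4/(8*t^3 - 12*t^2 + 6*t - 1)
M′′(t) = 24/(16*t^4 - 32*t^3 + 24*t^2 - 8*t + 1)
M′′′(t) = -192/(32*t^5 - 80*t^4 + 80*t^3 - 40*t^2 + 10*t - 1)
M′′′′(t) = 1920/(64*t^6 - 192*t^5 + 240*t^4 - 160*t^3 + 60*t^2 - 12*t + 1)

E[X^4] = M′′′′(0) = 1920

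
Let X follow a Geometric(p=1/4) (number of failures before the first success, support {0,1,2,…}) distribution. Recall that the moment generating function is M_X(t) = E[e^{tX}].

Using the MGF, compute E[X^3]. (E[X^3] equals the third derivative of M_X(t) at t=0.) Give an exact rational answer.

M_X(t) = 1/(4*(1 - 3*e^(t)/4))
M^(3)(t) = (27*e^(3*t) + 144*e^(2*t) + 48*e^(t))/(81*e^(4*t) - 432*e^(3*t) + 864*e^(2*t) - 768*e^(t) + 256)

E[X^3] = M^(3)(0) = 219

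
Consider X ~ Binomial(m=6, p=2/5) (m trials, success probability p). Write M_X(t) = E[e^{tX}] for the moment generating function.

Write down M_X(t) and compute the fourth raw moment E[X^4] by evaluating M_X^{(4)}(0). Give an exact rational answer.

M_X(t) = (2*e^(t)/5 + 3/5)^6
M^(4)(t) = 82944*e^(6*t)/15625 + 576*e^(5*t)/25 + 110592*e^(4*t)/3125 + 69984*e^(3*t)/3125 + 15552*e^(2*t)/3125 + 2916*e^(t)/15625

E[X^4] = M^(4)(0) = 11412/125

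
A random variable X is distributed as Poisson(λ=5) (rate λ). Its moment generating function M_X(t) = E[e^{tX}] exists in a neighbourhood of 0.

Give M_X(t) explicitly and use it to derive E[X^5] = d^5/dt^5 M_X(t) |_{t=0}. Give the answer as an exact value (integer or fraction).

E[X^5] = M^(5)(0) = 12880

M_X(t) = e^(5*e^(t) - 5)
M^(5)(t) = (3125*e^(5*t)*e^(5*e^(t)) + 6250*e^(4*t)*e^(5*e^(t)) + 3125*e^(3*t)*e^(5*e^(t)) + 375*e^(2*t)*e^(5*e^(t)) + 5*e^(t)*e^(5*e^(t)))*e^(-5)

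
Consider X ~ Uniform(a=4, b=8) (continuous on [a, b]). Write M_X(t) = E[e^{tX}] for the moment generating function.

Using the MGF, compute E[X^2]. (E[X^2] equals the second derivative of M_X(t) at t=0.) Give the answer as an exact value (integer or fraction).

M_X(t) = (e^(8*t) - e^(4*t))/(4*t)
M^(2)(t) = (32*t^2*e^(8*t) - 8*t^2*e^(4*t) - 8*t*e^(8*t) + 4*t*e^(4*t) + e^(8*t) - e^(4*t))/(2*t^3)

E[X^2] = M^(2)(0) = 112/3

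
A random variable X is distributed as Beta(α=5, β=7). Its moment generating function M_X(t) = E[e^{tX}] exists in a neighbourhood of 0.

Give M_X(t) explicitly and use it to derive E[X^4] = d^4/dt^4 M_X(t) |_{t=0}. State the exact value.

M_X(t) = ₁F₁(5; 12; t)
D^4[M](t) = 2*₁F₁(9; 16; t)/39

E[X^4] = D^4[M](0) = 2/39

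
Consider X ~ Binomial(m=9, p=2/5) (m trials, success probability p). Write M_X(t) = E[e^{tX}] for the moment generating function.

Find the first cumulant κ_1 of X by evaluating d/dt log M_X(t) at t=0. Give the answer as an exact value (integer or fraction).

κ_1 = D[K](0) = 18/5

M_X(t) = (2*e^(t)/5 + 3/5)^9
K_X(t) = log M_X(t) = 9*log(2*e^(t)/5 + 3/5)
D[K](t) = 18*e^(t)/(2*e^(t) + 3)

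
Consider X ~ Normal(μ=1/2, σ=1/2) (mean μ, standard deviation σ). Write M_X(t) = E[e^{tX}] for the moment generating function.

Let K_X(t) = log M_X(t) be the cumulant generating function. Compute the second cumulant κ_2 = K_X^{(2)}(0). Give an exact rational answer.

M_X(t) = e^(t^2/8 + t/2)
K_X(t) = log M_X(t) = t^2/8 + t/2
K^(2)(t) = 1/4

κ_2 = K^(2)(0) = 1/4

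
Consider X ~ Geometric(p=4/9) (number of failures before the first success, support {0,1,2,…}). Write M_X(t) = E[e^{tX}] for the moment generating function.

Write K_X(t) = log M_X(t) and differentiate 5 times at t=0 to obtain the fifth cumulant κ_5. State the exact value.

M_X(t) = 4/(9*(1 - 5*e^(t)/9))
K_X(t) = log M_X(t) = -log(1 - 5*e^(t)/9) - 2*log(3) + 2*log(2)
K′(t) = -5*e^(t)/(5*e^(t) - 9)
K′′(t) = 45*e^(t)/(25*e^(2*t) - 90*e^(t) + 81)
K′′′(t) = (-225*e^(2*t) - 405*e^(t))/(125*e^(3*t) - 675*e^(2*t) + 1215*e^(t) - 729)
K′′′′(t) = (1125*e^(3*t) + 8100*e^(2*t) + 3645*e^(t))/(625*e^(4*t) - 4500*e^(3*t) + 12150*e^(2*t) - 14580*e^(t) + 6561)
K′′′′′(t) = (-5625*e^(4*t) - 111375*e^(3*t) - 200475*e^(2*t) - 32805*e^(t))/(3125*e^(5*t) - 28125*e^(4*t) + 101250*e^(3*t) - 182250*e^(2*t) + 164025*e^(t) - 59049)

κ_5 = K′′′′′(0) = 43785/128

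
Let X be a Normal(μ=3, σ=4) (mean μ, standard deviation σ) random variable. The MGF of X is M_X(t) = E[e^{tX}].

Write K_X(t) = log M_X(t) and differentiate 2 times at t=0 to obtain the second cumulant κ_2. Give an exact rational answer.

M_X(t) = e^(8*t^2 + 3*t)
K_X(t) = log M_X(t) = 8*t^2 + 3*t
dK/dt = 16*t + 3
d^2K/dt^2 = 16

κ_2 = d^2K/dt^2 |_{t=0} = 16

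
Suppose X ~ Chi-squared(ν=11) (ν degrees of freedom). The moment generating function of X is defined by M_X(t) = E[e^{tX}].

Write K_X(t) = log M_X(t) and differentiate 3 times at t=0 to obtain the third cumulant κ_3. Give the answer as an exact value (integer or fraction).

M_X(t) = (1 - 2*t)^(-11/2)
K_X(t) = log M_X(t) = -11*log(1 - 2*t)/2
K^(3)(t) = -88/(8*t^3 - 12*t^2 + 6*t - 1)

κ_3 = K^(3)(0) = 88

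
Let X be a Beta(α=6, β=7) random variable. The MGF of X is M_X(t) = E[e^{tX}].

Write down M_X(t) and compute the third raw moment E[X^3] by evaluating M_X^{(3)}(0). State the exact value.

E[X^3] = D^3[M](0) = 8/65

M_X(t) = ₁F₁(6; 13; t)
D^3[M](t) = 8*₁F₁(9; 16; t)/65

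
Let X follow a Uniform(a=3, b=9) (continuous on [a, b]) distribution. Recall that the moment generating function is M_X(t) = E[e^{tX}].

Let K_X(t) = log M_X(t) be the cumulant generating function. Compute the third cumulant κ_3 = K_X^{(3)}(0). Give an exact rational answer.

κ_3 = d^3K/dt^3 |_{t=0} = 0

M_X(t) = (e^(9*t) - e^(3*t))/(6*t)
K_X(t) = log M_X(t) = -log(t) + log(e^(9*t) - e^(3*t)) - log(6)
dK/dt = (9*t*e^(6*t) - 3*t - e^(6*t) + 1)/(t*e^(6*t) - t)
d^2K/dt^2 = (-36*t^2*e^(6*t) + e^(12*t) - 2*e^(6*t) + 1)/(t^2*e^(12*t) - 2*t^2*e^(6*t) + t^2)
d^3K/dt^3 = (216*t^3*e^(12*t) + 216*t^3*e^(6*t) - 2*e^(18*t) + 6*e^(12*t) - 6*e^(6*t) + 2)/(t^3*e^(18*t) - 3*t^3*e^(12*t) + 3*t^3*e^(6*t) - t^3)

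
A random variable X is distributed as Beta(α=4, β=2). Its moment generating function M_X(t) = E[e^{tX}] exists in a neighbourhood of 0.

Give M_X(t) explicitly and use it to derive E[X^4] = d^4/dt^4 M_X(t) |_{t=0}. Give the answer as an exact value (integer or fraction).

E[X^4] = d^4M/dt^4 |_{t=0} = 5/18

M_X(t) = ₁F₁(4; 6; t)
dM/dt = 2*₁F₁(5; 7; t)/3
d^2M/dt^2 = 10*₁F₁(6; 8; t)/21
d^3M/dt^3 = 5*₁F₁(7; 9; t)/14
d^4M/dt^4 = 5*₁F₁(8; 10; t)/18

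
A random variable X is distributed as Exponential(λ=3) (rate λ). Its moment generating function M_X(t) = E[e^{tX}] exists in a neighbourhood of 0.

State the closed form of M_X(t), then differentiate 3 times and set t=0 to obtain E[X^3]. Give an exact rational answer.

M_X(t) = 3/(3 - t)
D^3[M](t) = 18/(t^4 - 12*t^3 + 54*t^2 - 108*t + 81)

E[X^3] = D^3[M](0) = 2/9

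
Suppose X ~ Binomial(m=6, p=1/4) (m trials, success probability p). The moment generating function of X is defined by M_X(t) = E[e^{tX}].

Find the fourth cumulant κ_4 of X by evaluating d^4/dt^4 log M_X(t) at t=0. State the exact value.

κ_4 = K^(4)(0) = -9/64

M_X(t) = (e^(t)/4 + 3/4)^6
K_X(t) = log M_X(t) = 6*log(e^(t)/4 + 3/4)
K^(4)(t) = (18*e^(3*t) - 216*e^(2*t) + 162*e^(t))/(e^(4*t) + 12*e^(3*t) + 54*e^(2*t) + 108*e^(t) + 81)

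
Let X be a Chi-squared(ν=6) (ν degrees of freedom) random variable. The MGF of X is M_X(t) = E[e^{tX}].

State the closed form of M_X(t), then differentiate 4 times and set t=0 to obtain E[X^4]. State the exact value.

M_X(t) = (1 - 2*t)^(-3)
dM/dt = 6/(16*t^4 - 32*t^3 + 24*t^2 - 8*t + 1)
d^2M/dt^2 = -48/(32*t^5 - 80*t^4 + 80*t^3 - 40*t^2 + 10*t - 1)
d^3M/dt^3 = 480/(64*t^6 - 192*t^5 + 240*t^4 - 160*t^3 + 60*t^2 - 12*t + 1)
d^4M/dt^4 = -5760/(128*t^7 - 448*t^6 + 672*t^5 - 560*t^4 + 280*t^3 - 84*t^2 + 14*t - 1)

E[X^4] = d^4M/dt^4 |_{t=0} = 5760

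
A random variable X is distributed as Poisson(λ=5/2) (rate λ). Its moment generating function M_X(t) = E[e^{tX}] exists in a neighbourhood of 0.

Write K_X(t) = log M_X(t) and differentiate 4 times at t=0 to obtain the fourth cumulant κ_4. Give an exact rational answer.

M_X(t) = e^(5*e^(t)/2 - 5/2)
K_X(t) = log M_X(t) = 5*e^(t)/2 - 5/2
D^4[K](t) = 5*e^(t)/2

κ_4 = D^4[K](0) = 5/2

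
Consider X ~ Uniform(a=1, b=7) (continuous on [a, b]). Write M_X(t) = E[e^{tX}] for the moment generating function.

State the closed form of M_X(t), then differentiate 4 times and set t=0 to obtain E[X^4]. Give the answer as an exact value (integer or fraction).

E[X^4] = M′′′′(0) = 2801/5

M_X(t) = (e^(7*t) - e^(t))/(6*t)
M′(t) = (7*t*e^(7*t) - t*e^(t) - e^(7*t) + e^(t))/(6*t^2)
M′′(t) = (49*t^2*e^(7*t) - t^2*e^(t) - 14*t*e^(7*t) + 2*t*e^(t) + 2*e^(7*t) - 2*e^(t))/(6*t^3)
M′′′(t) = (343*t^3*e^(7*t) - t^3*e^(t) - 147*t^2*e^(7*t) + 3*t^2*e^(t) + 42*t*e^(7*t) - 6*t*e^(t) - 6*e^(7*t) + 6*e^(t))/(6*t^4)
M′′′′(t) = (2401*t^4*e^(7*t) - t^4*e^(t) - 1372*t^3*e^(7*t) + 4*t^3*e^(t) + 588*t^2*e^(7*t) - 12*t^2*e^(t) - 168*t*e^(7*t) + 24*t*e^(t) + 24*e^(7*t) - 24*e^(t))/(6*t^5)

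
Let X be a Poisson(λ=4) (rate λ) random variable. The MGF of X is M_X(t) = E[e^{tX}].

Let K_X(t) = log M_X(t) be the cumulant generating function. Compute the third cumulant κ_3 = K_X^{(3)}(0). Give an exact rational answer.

κ_3 = d^3K/dt^3 |_{t=0} = 4

M_X(t) = e^(4*e^(t) - 4)
K_X(t) = log M_X(t) = 4*e^(t) - 4
dK/dt = 4*e^(t)
d^2K/dt^2 = 4*e^(t)
d^3K/dt^3 = 4*e^(t)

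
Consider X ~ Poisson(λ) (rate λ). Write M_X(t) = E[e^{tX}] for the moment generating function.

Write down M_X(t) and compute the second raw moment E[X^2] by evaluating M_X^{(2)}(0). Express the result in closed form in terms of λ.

M_X(t) = e^(λ*(e^(t) - 1))
M^(2)(t) = (λ^2*e^(2*t)*e^(λ*e^(t)) + λ*e^(t)*e^(λ*e^(t)))*e^(-λ)

E[X^2] = M^(2)(0) = λ*(λ + 1)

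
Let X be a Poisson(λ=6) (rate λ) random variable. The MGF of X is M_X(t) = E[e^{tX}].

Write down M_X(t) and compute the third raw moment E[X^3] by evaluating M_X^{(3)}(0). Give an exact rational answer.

M_X(t) = e^(6*e^(t) - 6)
M^(3)(t) = (216*e^(3*t)*e^(6*e^(t)) + 108*e^(2*t)*e^(6*e^(t)) + 6*e^(t)*e^(6*e^(t)))*e^(-6)

E[X^3] = M^(3)(0) = 330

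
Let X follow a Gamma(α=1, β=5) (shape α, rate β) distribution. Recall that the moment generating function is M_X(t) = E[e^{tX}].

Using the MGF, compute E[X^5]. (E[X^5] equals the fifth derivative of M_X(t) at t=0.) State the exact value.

M_X(t) = 5/(5 - t)
dM/dt = 5/(t^2 - 10*t + 25)
d^2M/dt^2 = -10/(t^3 - 15*t^2 + 75*t - 125)
d^3M/dt^3 = 30/(t^4 - 20*t^3 + 150*t^2 - 500*t + 625)
d^4M/dt^4 = -120/(t^5 - 25*t^4 + 250*t^3 - 1250*t^2 + 3125*t - 3125)
d^5M/dt^5 = 600/(t^6 - 30*t^5 + 375*t^4 - 2500*t^3 + 9375*t^2 - 18750*t + 15625)

E[X^5] = d^5M/dt^5 |_{t=0} = 24/625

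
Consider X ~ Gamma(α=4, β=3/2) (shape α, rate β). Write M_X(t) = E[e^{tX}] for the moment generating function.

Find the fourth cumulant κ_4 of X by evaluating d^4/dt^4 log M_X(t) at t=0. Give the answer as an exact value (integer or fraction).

κ_4 = d^4K/dt^4 |_{t=0} = 128/27

M_X(t) = 81/(16*(3/2 - t)^4)
K_X(t) = log M_X(t) = -4*log(3/2 - t) - 4*log(2) + 4*log(3)
dK/dt = -8/(2*t - 3)
d^2K/dt^2 = 16/(4*t^2 - 12*t + 9)
d^3K/dt^3 = -64/(8*t^3 - 36*t^2 + 54*t - 27)
d^4K/dt^4 = 384/(16*t^4 - 96*t^3 + 216*t^2 - 216*t + 81)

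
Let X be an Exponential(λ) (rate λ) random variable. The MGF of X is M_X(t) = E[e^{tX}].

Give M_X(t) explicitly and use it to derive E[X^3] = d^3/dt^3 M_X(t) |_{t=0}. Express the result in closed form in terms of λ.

E[X^3] = D^3[M](0) = 6/λ^3

M_X(t) = λ/(λ - t)
D^3[M](t) = 6*λ/(λ^4 - 4*λ^3*t + 6*λ^2*t^2 - 4*λ*t^3 + t^4)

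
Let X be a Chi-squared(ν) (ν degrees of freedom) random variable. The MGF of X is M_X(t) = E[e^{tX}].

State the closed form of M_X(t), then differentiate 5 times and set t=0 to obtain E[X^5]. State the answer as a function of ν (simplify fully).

M_X(t) = (1 - 2*t)^(-ν/2)

E[X^5] = M^(5)(0) = ν*(ν^4 + 20*ν^3 + 140*ν^2 + 400*ν + 384)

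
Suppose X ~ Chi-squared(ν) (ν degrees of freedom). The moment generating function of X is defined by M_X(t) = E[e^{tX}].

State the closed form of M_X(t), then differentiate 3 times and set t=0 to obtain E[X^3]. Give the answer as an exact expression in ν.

M_X(t) = (1 - 2*t)^(-ν/2)
M^(3)(t) = (-ν^3 - 6*ν^2 - 8*ν)/(8*t^3*(1 - 2*t)^(ν/2) - 12*t^2*(1 - 2*t)^(ν/2) + 6*t*(1 - 2*t)^(ν/2) - (1 - 2*t)^(ν/2))

E[X^3] = M^(3)(0) = ν*(ν^2 + 6*ν + 8)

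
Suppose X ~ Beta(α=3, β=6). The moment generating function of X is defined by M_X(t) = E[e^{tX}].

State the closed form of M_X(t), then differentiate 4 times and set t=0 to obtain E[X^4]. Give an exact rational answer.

M_X(t) = ₁F₁(3; 9; t)
M′(t) = ₁F₁(4; 10; t)/3
M′′(t) = 2*₁F₁(5; 11; t)/15
M′′′(t) = 2*₁F₁(6; 12; t)/33
M′′′′(t) = ₁F₁(7; 13; t)/33

E[X^4] = M′′′′(0) = 1/33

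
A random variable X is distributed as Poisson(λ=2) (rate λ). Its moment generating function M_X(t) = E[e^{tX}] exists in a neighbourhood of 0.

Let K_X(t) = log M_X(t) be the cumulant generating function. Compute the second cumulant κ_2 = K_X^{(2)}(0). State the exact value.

κ_2 = K′′(0) = 2

M_X(t) = e^(2*e^(t) - 2)
K_X(t) = log M_X(t) = 2*e^(t) - 2
K′(t) = 2*e^(t)
K′′(t) = 2*e^(t)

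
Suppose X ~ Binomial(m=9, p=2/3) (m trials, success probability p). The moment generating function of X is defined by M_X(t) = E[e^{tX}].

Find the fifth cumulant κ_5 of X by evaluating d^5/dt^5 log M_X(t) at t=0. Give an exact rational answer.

κ_5 = K^(5)(0) = 10/9

M_X(t) = (2*e^(t)/3 + 1/3)^9
K_X(t) = log M_X(t) = 9*log(2*e^(t)/3 + 1/3)
K^(5)(t) = (-144*e^(4*t) + 792*e^(3*t) - 396*e^(2*t) + 18*e^(t))/(32*e^(5*t) + 80*e^(4*t) + 80*e^(3*t) + 40*e^(2*t) + 10*e^(t) + 1)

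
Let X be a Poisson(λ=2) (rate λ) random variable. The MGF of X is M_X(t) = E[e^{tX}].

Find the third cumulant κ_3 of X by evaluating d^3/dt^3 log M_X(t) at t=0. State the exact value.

M_X(t) = e^(2*e^(t) - 2)
K_X(t) = log M_X(t) = 2*e^(t) - 2
D^3[K](t) = 2*e^(t)

κ_3 = D^3[K](0) = 2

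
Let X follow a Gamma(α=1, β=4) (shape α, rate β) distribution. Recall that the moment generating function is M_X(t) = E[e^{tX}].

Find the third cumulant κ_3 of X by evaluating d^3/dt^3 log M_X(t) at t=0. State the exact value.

M_X(t) = 4/(4 - t)
K_X(t) = log M_X(t) = -log(4 - t) + 2*log(2)
K′(t) = -1/(t - 4)
K′′(t) = 1/(t^2 - 8*t + 16)
K′′′(t) = -2/(t^3 - 12*t^2 + 48*t - 64)

κ_3 = K′′′(0) = 1/32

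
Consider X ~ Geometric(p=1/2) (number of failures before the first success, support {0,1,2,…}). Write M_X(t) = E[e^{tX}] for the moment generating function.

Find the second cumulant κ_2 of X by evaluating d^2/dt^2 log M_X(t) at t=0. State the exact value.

κ_2 = K′′(0) = 2

M_X(t) = 1/(2*(1 - e^(t)/2))
K_X(t) = log M_X(t) = -log(1 - e^(t)/2) - log(2)
K′(t) = -e^(t)/(e^(t) - 2)
K′′(t) = 2*e^(t)/(e^(2*t) - 4*e^(t) + 4)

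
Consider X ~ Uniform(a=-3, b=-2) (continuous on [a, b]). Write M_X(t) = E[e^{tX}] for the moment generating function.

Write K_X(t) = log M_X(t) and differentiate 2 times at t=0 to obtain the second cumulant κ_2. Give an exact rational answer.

M_X(t) = (e^(-2*t) - e^(-3*t))/t
K_X(t) = log M_X(t) = -log(t) + log(e^(-2*t) - e^(-3*t))
K′(t) = (-2*t*e^(t) + 3*t - e^(t) + 1)/(t*e^(t) - t)
K′′(t) = (-t^2*e^(t) + e^(2*t) - 2*e^(t) + 1)/(t^2*e^(2*t) - 2*t^2*e^(t) + t^2)

κ_2 = K′′(0) = 1/12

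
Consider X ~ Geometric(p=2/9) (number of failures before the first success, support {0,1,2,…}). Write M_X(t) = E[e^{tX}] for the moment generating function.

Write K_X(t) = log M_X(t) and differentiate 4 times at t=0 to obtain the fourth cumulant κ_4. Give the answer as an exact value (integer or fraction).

κ_4 = K^(4)(0) = 12033/8

M_X(t) = 2/(9*(1 - 7*e^(t)/9))
K_X(t) = log M_X(t) = -log(1 - 7*e^(t)/9) - 2*log(3) + log(2)
K^(4)(t) = (3087*e^(3*t) + 15876*e^(2*t) + 5103*e^(t))/(2401*e^(4*t) - 12348*e^(3*t) + 23814*e^(2*t) - 20412*e^(t) + 6561)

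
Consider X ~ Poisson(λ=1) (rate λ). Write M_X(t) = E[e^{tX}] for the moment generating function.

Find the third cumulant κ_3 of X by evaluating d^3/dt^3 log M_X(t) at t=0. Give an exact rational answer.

κ_3 = d^3K/dt^3 |_{t=0} = 1

M_X(t) = e^(e^(t) - 1)
K_X(t) = log M_X(t) = e^(t) - 1
dK/dt = e^(t)
d^2K/dt^2 = e^(t)
d^3K/dt^3 = e^(t)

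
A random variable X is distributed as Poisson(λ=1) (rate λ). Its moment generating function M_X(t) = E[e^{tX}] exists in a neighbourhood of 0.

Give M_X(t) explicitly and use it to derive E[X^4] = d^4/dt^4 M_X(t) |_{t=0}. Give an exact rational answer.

M_X(t) = e^(e^(t) - 1)
D^4[M](t) = (e^(4*t)*e^(e^(t)) + 6*e^(3*t)*e^(e^(t)) + 7*e^(2*t)*e^(e^(t)) + e^(t)*e^(e^(t)))*e^(-1)

E[X^4] = D^4[M](0) = 15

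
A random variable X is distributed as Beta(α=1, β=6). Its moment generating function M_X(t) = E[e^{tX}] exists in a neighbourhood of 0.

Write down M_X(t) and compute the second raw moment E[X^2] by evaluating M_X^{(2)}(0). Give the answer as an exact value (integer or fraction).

M_X(t) = ₁F₁(1; 7; t)
D^2[M](t) = ₁F₁(3; 9; t)/28

E[X^2] = D^2[M](0) = 1/28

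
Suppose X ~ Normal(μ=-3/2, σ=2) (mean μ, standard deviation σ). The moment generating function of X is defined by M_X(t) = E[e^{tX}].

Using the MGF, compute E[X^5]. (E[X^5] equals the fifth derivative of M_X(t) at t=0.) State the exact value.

M_X(t) = e^(2*t^2 - 3*t/2)
dM/dt = 4*t*e^(-3*t/2)*e^(2*t^2) - 3*e^(-3*t/2)*e^(2*t^2)/2
d^2M/dt^2 = (64*t^2*e^(2*t^2) - 48*t*e^(2*t^2) + 25*e^(2*t^2))*e^(-3*t/2)/4
d^3M/dt^3 = (512*t^3*e^(2*t^2) - 576*t^2*e^(2*t^2) + 600*t*e^(2*t^2) - 171*e^(2*t^2))*e^(-3*t/2)/8
d^4M/dt^4 = (4096*t^4*e^(2*t^2) - 6144*t^3*e^(2*t^2) + 9600*t^2*e^(2*t^2) - 5472*t*e^(2*t^2) + 1713*e^(2*t^2))*e^(-3*t/2)/16
d^5M/dt^5 = (32768*t^5*e^(2*t^2) - 61440*t^4*e^(2*t^2) + 128000*t^3*e^(2*t^2) - 109440*t^2*e^(2*t^2) + 68520*t*e^(2*t^2) - 16083*e^(2*t^2))*e^(-3*t/2)/32

E[X^5] = d^5M/dt^5 |_{t=0} = -16083/32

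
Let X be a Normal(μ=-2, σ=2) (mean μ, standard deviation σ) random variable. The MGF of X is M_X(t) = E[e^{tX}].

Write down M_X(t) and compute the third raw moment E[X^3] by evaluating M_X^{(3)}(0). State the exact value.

M_X(t) = e^(2*t^2 - 2*t)
dM/dt = 4*t*e^(-2*t)*e^(2*t^2) - 2*e^(-2*t)*e^(2*t^2)
d^2M/dt^2 = (16*t^2*e^(2*t^2) - 16*t*e^(2*t^2) + 8*e^(2*t^2))*e^(-2*t)
d^3M/dt^3 = (64*t^3*e^(2*t^2) - 96*t^2*e^(2*t^2) + 96*t*e^(2*t^2) - 32*e^(2*t^2))*e^(-2*t)

E[X^3] = d^3M/dt^3 |_{t=0} = -32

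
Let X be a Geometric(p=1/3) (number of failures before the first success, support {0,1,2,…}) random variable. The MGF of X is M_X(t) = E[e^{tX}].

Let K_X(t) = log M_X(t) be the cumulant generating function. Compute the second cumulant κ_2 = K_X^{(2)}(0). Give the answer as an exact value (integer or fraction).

κ_2 = D^2[K](0) = 6

M_X(t) = 1/(3*(1 - 2*e^(t)/3))
K_X(t) = log M_X(t) = -log(1 - 2*e^(t)/3) - log(3)
D^2[K](t) = 6*e^(t)/(4*e^(2*t) - 12*e^(t) + 9)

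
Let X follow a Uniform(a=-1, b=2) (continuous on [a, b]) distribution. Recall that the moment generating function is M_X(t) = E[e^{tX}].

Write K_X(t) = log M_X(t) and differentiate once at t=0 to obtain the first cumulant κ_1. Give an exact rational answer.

M_X(t) = (e^(2*t) - e^(-t))/(3*t)
K_X(t) = log M_X(t) = -log(t) + log(e^(2*t) - e^(-t)) - log(3)
dK/dt = (2*t*e^(3*t) + t - e^(3*t) + 1)/(t*e^(3*t) - t)

κ_1 = dK/dt |_{t=0} = 1/2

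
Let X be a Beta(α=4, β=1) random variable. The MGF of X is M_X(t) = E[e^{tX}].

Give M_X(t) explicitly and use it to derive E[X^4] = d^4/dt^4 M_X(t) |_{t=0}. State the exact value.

E[X^4] = M^(4)(0) = 1/2

M_X(t) = ₁F₁(4; 5; t)
M^(4)(t) = ₁F₁(8; 9; t)/2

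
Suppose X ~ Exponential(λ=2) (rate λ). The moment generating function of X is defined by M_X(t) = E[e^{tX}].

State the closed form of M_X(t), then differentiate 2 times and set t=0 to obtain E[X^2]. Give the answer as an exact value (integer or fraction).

M_X(t) = 2/(2 - t)
M′(t) = 2/(t^2 - 4*t + 4)
M′′(t) = -4/(t^3 - 6*t^2 + 12*t - 8)

E[X^2] = M′′(0) = 1/2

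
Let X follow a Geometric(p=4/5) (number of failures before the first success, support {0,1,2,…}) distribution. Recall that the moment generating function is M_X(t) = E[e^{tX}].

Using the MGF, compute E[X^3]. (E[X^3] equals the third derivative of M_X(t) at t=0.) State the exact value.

M_X(t) = 4/(5*(1 - e^(t)/5))
dM/dt = 4*e^(t)/(e^(2*t) - 10*e^(t) + 25)
d^2M/dt^2 = (-4*e^(2*t) - 20*e^(t))/(e^(3*t) - 15*e^(2*t) + 75*e^(t) - 125)
d^3M/dt^3 = (4*e^(3*t) + 80*e^(2*t) + 100*e^(t))/(e^(4*t) - 20*e^(3*t) + 150*e^(2*t) - 500*e^(t) + 625)

E[X^3] = d^3M/dt^3 |_{t=0} = 23/32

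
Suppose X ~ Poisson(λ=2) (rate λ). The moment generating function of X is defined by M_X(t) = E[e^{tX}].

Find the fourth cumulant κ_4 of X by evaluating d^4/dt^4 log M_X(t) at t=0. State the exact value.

M_X(t) = e^(2*e^(t) - 2)
K_X(t) = log M_X(t) = 2*e^(t) - 2
dK/dt = 2*e^(t)
d^2K/dt^2 = 2*e^(t)
d^3K/dt^3 = 2*e^(t)
d^4K/dt^4 = 2*e^(t)

κ_4 = d^4K/dt^4 |_{t=0} = 2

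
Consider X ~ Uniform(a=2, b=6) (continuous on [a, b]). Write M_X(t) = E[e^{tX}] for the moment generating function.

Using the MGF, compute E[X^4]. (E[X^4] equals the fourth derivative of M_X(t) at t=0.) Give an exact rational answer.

E[X^4] = d^4M/dt^4 |_{t=0} = 1936/5

M_X(t) = (e^(6*t) - e^(2*t))/(4*t)
dM/dt = (6*t*e^(6*t) - 2*t*e^(2*t) - e^(6*t) + e^(2*t))/(4*t^2)
d^2M/dt^2 = (18*t^2*e^(6*t) - 2*t^2*e^(2*t) - 6*t*e^(6*t) + 2*t*e^(2*t) + e^(6*t) - e^(2*t))/(2*t^3)
d^3M/dt^3 = (108*t^3*e^(6*t) - 4*t^3*e^(2*t) - 54*t^2*e^(6*t) + 6*t^2*e^(2*t) + 18*t*e^(6*t) - 6*t*e^(2*t) - 3*e^(6*t) + 3*e^(2*t))/(2*t^4)
d^4M/dt^4 = (324*t^4*e^(6*t) - 4*t^4*e^(2*t) - 216*t^3*e^(6*t) + 8*t^3*e^(2*t) + 108*t^2*e^(6*t) - 12*t^2*e^(2*t) - 36*t*e^(6*t) + 12*t*e^(2*t) + 6*e^(6*t) - 6*e^(2*t))/t^5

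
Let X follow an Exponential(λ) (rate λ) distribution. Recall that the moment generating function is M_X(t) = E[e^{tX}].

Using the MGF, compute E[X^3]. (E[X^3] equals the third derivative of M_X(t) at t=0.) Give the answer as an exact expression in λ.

M_X(t) = λ/(λ - t)
D^3[M](t) = 6*λ/(λ^4 - 4*λ^3*t + 6*λ^2*t^2 - 4*λ*t^3 + t^4)

E[X^3] = D^3[M](0) = 6/λ^3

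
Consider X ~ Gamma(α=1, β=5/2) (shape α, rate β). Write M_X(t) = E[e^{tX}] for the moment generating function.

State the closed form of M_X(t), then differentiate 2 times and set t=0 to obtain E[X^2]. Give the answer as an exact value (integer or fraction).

E[X^2] = d^2M/dt^2 |_{t=0} = 8/25

M_X(t) = 5/(2*(5/2 - t))
dM/dt = 10/(4*t^2 - 20*t + 25)
d^2M/dt^2 = -40/(8*t^3 - 60*t^2 + 150*t - 125)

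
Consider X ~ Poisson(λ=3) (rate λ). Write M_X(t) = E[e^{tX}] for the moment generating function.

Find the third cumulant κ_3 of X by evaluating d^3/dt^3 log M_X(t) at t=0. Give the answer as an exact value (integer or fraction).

κ_3 = K^(3)(0) = 3

M_X(t) = e^(3*e^(t) - 3)
K_X(t) = log M_X(t) = 3*e^(t) - 3
K^(3)(t) = 3*e^(t)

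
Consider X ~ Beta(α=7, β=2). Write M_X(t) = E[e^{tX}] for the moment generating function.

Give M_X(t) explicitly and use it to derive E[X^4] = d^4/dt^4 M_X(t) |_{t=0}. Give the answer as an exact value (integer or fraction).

M_X(t) = ₁F₁(7; 9; t)
M′(t) = 7*₁F₁(8; 10; t)/9
M′′(t) = 28*₁F₁(9; 11; t)/45
M′′′(t) = 28*₁F₁(10; 12; t)/55
M′′′′(t) = 14*₁F₁(11; 13; t)/33

E[X^4] = M′′′′(0) = 14/33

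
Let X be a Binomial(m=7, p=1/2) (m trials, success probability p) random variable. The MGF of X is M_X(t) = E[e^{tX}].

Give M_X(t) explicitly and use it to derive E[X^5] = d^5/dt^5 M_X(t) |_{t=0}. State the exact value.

E[X^5] = M′′′′′(0) = 1421

M_X(t) = (e^(t)/2 + 1/2)^7
M′(t) = 7*e^(7*t)/128 + 21*e^(6*t)/64 + 105*e^(5*t)/128 + 35*e^(4*t)/32 + 105*e^(3*t)/128 + 21*e^(2*t)/64 + 7*e^(t)/128
M′′(t) = 49*e^(7*t)/128 + 63*e^(6*t)/32 + 525*e^(5*t)/128 + 35*e^(4*t)/8 + 315*e^(3*t)/128 + 21*e^(2*t)/32 + 7*e^(t)/128
M′′′(t) = 343*e^(7*t)/128 + 189*e^(6*t)/16 + 2625*e^(5*t)/128 + 35*e^(4*t)/2 + 945*e^(3*t)/128 + 21*e^(2*t)/16 + 7*e^(t)/128
M′′′′(t) = 2401*e^(7*t)/128 + 567*e^(6*t)/8 + 13125*e^(5*t)/128 + 70*e^(4*t) + 2835*e^(3*t)/128 + 21*e^(2*t)/8 + 7*e^(t)/128
M′′′′′(t) = 16807*e^(7*t)/128 + 1701*e^(6*t)/4 + 65625*e^(5*t)/128 + 280*e^(4*t) + 8505*e^(3*t)/128 + 21*e^(2*t)/4 + 7*e^(t)/128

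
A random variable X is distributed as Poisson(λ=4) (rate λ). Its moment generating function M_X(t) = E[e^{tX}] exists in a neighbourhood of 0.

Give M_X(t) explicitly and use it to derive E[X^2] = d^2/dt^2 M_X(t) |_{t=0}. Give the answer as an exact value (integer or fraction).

E[X^2] = d^2M/dt^2 |_{t=0} = 20

M_X(t) = e^(4*e^(t) - 4)
dM/dt = 4*e^(-4)*e^(t)*e^(4*e^(t))
d^2M/dt^2 = (16*e^(2*t)*e^(4*e^(t)) + 4*e^(t)*e^(4*e^(t)))*e^(-4)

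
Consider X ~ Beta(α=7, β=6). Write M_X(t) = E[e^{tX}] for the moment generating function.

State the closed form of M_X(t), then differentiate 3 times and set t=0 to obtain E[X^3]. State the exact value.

M_X(t) = ₁F₁(7; 13; t)
dM/dt = 7*₁F₁(8; 14; t)/13
d^2M/dt^2 = 4*₁F₁(9; 15; t)/13
d^3M/dt^3 = 12*₁F₁(10; 16; t)/65

E[X^3] = d^3M/dt^3 |_{t=0} = 12/65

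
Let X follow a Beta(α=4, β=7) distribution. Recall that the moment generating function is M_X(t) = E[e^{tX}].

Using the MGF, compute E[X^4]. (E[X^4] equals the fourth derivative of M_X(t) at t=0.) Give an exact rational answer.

M_X(t) = ₁F₁(4; 11; t)
M′(t) = 4*₁F₁(5; 12; t)/11
M′′(t) = 5*₁F₁(6; 13; t)/33
M′′′(t) = 10*₁F₁(7; 14; t)/143
M′′′′(t) = 5*₁F₁(8; 15; t)/143

E[X^4] = M′′′′(0) = 5/143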